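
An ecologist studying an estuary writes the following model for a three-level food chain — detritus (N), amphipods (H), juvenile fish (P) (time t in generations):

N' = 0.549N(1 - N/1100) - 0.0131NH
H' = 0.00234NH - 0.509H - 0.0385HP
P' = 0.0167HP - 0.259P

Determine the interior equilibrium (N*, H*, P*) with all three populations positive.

N* ≈ 693, H* ≈ 15.5, P* ≈ 28.9

From dP/dt = 0: 0.0167H* = 0.259, so H* = 15.5.
From dN/dt = 0: 0.549(1 - N*/1100) = 0.0131·15.5, giving N* = 1100·(1 - 0.37) = 693.
From dH/dt = 0: 0.00234·693 - 0.509 = 0.0385P*, so P* = 1.11/0.0385 = 28.9.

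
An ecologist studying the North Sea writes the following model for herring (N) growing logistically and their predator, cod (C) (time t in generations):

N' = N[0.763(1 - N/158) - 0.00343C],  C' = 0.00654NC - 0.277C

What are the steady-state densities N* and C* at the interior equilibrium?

From dC/dt = 0 with C > 0: 0.00654N* = 0.277, so N* = 42.4.
Substitute into dN/dt = 0: 0.763(1 - 42.4/158) = 0.00343C*.
The bracket is 0.732, giving C* = 0.558/0.00343 = 163.

N* ≈ 42.4, C* ≈ 163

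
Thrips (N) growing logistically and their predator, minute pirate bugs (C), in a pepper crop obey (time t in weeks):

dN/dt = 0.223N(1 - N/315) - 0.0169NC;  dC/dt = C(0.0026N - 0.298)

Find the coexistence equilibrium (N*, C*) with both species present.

From dC/dt = 0 with C > 0: 0.0026N* = 0.298, so N* = 115.
Substitute into dN/dt = 0: 0.223(1 - 115/315) = 0.0169C*.
The bracket is 0.636, giving C* = 0.142/0.0169 = 8.39.

N* ≈ 115, C* ≈ 8.39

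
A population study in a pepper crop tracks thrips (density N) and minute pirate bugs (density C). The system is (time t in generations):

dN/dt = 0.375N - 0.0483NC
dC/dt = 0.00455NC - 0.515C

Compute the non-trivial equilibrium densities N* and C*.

N* ≈ 113, C* ≈ 7.76

Set dC/dt = 0 with C > 0: 0.00455N - 0.515 = 0, so N* = 0.515/0.00455 = 113.
Set dN/dt = 0 with N > 0: 0.375 - 0.0483C = 0, so C* = 0.375/0.0483 = 7.76.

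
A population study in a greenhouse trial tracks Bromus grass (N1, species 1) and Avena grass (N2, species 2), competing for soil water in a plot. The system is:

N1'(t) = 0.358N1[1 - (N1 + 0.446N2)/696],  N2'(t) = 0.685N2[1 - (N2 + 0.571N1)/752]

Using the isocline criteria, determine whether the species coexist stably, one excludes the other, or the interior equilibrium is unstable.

Compare the nullcline intercepts: K1/α12 = 696/0.446 = 1560 > K2 = 752; K2/α21 = 752/0.571 = 1320 > K1 = 696.
Since both inequalities hold, each species can invade when rare, so the interior equilibrium is stable.

stable coexistence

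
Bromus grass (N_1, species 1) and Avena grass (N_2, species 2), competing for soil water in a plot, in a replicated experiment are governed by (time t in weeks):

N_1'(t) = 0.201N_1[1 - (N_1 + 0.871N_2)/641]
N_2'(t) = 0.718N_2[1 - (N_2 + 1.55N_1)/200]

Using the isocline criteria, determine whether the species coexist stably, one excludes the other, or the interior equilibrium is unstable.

Compare the nullcline intercepts: K1/α12 = 641/0.871 = 736 > K2 = 200; K2/α21 = 200/1.55 = 129 < K1 = 641.
Since the inequalities point opposite ways, species 1 can invade but species 2 cannot.

species 1 excludes species 2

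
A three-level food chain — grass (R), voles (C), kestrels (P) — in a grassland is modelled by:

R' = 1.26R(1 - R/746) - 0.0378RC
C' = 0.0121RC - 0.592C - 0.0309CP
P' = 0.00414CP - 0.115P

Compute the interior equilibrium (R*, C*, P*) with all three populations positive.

R* ≈ 124, C* ≈ 27.8, P* ≈ 29.5

From dP/dt = 0: 0.00414C* = 0.115, so C* = 27.8.
From dR/dt = 0: 1.26(1 - R*/746) = 0.0378·27.8, giving R* = 746·(1 - 0.833) = 124.
From dC/dt = 0: 0.0121·124 - 0.592 = 0.0309P*, so P* = 0.912/0.0309 = 29.5.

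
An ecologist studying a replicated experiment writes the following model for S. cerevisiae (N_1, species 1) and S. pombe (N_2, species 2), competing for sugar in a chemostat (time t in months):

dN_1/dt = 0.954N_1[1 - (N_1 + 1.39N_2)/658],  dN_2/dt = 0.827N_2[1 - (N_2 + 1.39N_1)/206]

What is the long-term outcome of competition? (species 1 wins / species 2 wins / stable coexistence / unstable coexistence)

Compare the nullcline intercepts: K1/α12 = 658/1.39 = 473 > K2 = 206; K2/α21 = 206/1.39 = 148 < K1 = 658.
Since the inequalities point opposite ways, species 1 can invade but species 2 cannot.

species 1 excludes species 2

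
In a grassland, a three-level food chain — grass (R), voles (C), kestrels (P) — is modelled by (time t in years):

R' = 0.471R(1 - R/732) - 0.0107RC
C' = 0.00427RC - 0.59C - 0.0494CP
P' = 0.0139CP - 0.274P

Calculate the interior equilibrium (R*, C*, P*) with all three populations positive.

From dP/dt = 0: 0.0139C* = 0.274, so C* = 19.7.
From dR/dt = 0: 0.471(1 - R*/732) = 0.0107·19.7, giving R* = 732·(1 - 0.448) = 404.
From dC/dt = 0: 0.00427·404 - 0.59 = 0.0494P*, so P* = 1.14/0.0494 = 23.

R* ≈ 404, C* ≈ 19.7, P* ≈ 23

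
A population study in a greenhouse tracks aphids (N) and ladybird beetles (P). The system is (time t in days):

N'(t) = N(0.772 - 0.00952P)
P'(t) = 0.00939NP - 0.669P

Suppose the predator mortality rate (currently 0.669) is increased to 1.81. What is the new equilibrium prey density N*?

N* ≈ 193

At the interior fixed point, setting dP/dt = 0 with P > 0 fixes N* = (predator death rate)/(NP coefficient) — independent of the other coefficients.
With the change, N* = 1.81/0.00939 = 193; it rises from 71.2.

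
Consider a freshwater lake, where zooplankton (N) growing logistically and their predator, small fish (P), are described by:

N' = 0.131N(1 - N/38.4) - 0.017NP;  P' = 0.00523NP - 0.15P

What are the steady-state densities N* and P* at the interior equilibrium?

N* ≈ 28.7, P* ≈ 1.95

From dP/dt = 0 with P > 0: 0.00523N* = 0.15, so N* = 28.7.
Substitute into dN/dt = 0: 0.131(1 - 28.7/38.4) = 0.017P*.
The bracket is 0.253, giving P* = 0.0332/0.017 = 1.95.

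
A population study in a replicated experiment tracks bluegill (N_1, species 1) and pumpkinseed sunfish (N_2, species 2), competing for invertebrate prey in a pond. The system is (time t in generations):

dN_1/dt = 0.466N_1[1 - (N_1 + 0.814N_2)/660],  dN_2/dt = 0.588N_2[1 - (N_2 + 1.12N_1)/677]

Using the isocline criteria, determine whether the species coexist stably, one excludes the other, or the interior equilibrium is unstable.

Compare the nullcline intercepts: K1/α12 = 660/0.814 = 811 > K2 = 677; K2/α21 = 677/1.12 = 604 < K1 = 660.
Since the inequalities point opposite ways, species 1 can invade but species 2 cannot.

species 1 excludes species 2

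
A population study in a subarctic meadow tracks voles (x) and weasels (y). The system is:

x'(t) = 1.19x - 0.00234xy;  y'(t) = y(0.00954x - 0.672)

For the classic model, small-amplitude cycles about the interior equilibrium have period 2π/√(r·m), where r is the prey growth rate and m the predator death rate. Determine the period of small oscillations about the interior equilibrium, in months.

Here r = 1.19 and m = 0.672, so r·m = 0.8.
ω = √0.8 = 0.894 per month, hence T = 2π/ω ≈ 7.03 months.

T ≈ 7.03 months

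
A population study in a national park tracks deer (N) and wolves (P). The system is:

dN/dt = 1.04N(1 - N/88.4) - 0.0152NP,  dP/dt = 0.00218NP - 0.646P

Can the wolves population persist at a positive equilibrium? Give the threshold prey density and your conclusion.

Threshold N = 296; K < 296, so no, the predator goes extinct.

The predator equation gives dP/dt > 0 only when N > 0.646/0.00218 = 296.
Without the predator, N → K = 88.4. Since 88.4 < 296, the predator cannot invade.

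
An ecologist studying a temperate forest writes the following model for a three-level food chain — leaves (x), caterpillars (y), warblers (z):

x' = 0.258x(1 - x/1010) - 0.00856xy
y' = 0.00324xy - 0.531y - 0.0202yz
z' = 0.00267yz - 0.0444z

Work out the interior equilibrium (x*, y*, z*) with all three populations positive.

From dz/dt = 0: 0.00267y* = 0.0444, so y* = 16.6.
From dx/dt = 0: 0.258(1 - x*/1010) = 0.00856·16.6, giving x* = 1010·(1 - 0.552) = 453.
From dy/dt = 0: 0.00324·453 - 0.531 = 0.0202z*, so z* = 0.936/0.0202 = 46.3.

x* ≈ 453, y* ≈ 16.6, z* ≈ 46.3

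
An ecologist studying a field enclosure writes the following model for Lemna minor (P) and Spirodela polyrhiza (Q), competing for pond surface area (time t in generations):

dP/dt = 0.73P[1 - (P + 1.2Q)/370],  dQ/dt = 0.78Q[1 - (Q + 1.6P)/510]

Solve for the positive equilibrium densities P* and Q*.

P* ≈ 263, Q* ≈ 89.1

Setting both brackets to zero gives the nullclines P + 1.2Q = 370 and 1.6P + Q = 510.
Substituting Q = 510 - 1.6P into the first: P(1 - 1.2·1.6) = 370 - 1.2·510.
So P* = -242/-0.92 = 263, and then Q* = 510 - 1.6·263 = 89.1.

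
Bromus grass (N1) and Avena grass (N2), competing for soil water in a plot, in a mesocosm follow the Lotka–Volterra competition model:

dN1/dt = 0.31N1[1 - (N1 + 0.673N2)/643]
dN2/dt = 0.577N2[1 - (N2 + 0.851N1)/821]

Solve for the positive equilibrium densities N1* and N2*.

N1* ≈ 212, N2* ≈ 641

Setting both brackets to zero gives the nullclines N1 + 0.673N2 = 643 and 0.851N1 + N2 = 821.
Substituting N2 = 821 - 0.851N1 into the first: N1(1 - 0.673·0.851) = 643 - 0.673·821.
So N1* = 90.5/0.427 = 212, and then N2* = 821 - 0.851·212 = 641.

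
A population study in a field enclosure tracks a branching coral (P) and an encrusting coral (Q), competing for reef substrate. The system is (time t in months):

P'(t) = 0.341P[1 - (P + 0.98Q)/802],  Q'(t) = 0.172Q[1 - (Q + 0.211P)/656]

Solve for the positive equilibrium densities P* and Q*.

Setting both brackets to zero gives the nullclines P + 0.98Q = 802 and 0.211P + Q = 656.
Substituting Q = 656 - 0.211P into the first: P(1 - 0.98·0.211) = 802 - 0.98·656.
So P* = 159/0.793 = 201, and then Q* = 656 - 0.211·201 = 614.

P* ≈ 201, Q* ≈ 614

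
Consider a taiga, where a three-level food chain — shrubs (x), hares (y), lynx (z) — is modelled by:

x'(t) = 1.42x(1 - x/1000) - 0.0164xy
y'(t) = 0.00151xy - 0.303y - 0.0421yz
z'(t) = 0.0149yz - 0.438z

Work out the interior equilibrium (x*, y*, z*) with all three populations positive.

x* ≈ 660, y* ≈ 29.4, z* ≈ 16.5

From dz/dt = 0: 0.0149y* = 0.438, so y* = 29.4.
From dx/dt = 0: 1.42(1 - x*/1000) = 0.0164·29.4, giving x* = 1000·(1 - 0.34) = 660.
From dy/dt = 0: 0.00151·660 - 0.303 = 0.0421z*, so z* = 0.694/0.0421 = 16.5.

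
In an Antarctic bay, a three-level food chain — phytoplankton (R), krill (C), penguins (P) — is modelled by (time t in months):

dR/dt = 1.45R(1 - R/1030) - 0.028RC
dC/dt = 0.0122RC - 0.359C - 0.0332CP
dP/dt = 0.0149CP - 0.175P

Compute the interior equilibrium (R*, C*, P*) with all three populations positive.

R* ≈ 796, C* ≈ 11.7, P* ≈ 282

From dP/dt = 0: 0.0149C* = 0.175, so C* = 11.7.
From dR/dt = 0: 1.45(1 - R*/1030) = 0.028·11.7, giving R* = 1030·(1 - 0.227) = 796.
From dC/dt = 0: 0.0122·796 - 0.359 = 0.0332P*, so P* = 9.36/0.0332 = 282.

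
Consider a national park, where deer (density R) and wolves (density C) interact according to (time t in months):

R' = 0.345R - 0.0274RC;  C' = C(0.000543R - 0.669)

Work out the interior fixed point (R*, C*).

Set dC/dt = 0 with C > 0: 0.000543R - 0.669 = 0, so R* = 0.669/0.000543 = 1230.
Set dR/dt = 0 with R > 0: 0.345 - 0.0274C = 0, so C* = 0.345/0.0274 = 12.6.

R* ≈ 1230, C* ≈ 12.6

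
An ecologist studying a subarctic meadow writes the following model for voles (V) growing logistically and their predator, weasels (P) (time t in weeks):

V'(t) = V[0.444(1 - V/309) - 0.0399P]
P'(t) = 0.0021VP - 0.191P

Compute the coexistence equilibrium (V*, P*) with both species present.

V* ≈ 91, P* ≈ 7.85

From dP/dt = 0 with P > 0: 0.0021V* = 0.191, so V* = 91.
Substitute into dV/dt = 0: 0.444(1 - 91/309) = 0.0399P*.
The bracket is 0.706, giving P* = 0.313/0.0399 = 7.85.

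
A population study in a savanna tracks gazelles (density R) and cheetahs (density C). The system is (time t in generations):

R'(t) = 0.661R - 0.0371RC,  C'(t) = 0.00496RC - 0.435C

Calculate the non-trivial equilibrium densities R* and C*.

Set dC/dt = 0 with C > 0: 0.00496R - 0.435 = 0, so R* = 0.435/0.00496 = 87.7.
Set dR/dt = 0 with R > 0: 0.661 - 0.0371C = 0, so C* = 0.661/0.0371 = 17.8.

R* ≈ 87.7, C* ≈ 17.8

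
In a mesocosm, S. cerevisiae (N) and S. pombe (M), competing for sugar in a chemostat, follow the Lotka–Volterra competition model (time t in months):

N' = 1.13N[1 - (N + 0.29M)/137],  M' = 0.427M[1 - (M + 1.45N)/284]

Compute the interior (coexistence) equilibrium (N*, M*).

N* ≈ 94.3, M* ≈ 147

Setting both brackets to zero gives the nullclines N + 0.29M = 137 and 1.45N + M = 284.
Substituting M = 284 - 1.45N into the first: N(1 - 0.29·1.45) = 137 - 0.29·284.
So N* = 54.6/0.58 = 94.3, and then M* = 284 - 1.45·94.3 = 147.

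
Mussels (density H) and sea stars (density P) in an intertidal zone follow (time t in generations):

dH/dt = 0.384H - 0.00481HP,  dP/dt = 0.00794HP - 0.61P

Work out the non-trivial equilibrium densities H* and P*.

H* ≈ 76.8, P* ≈ 79.8

Set dP/dt = 0 with P > 0: 0.00794H - 0.61 = 0, so H* = 0.61/0.00794 = 76.8.
Set dH/dt = 0 with H > 0: 0.384 - 0.00481P = 0, so P* = 0.384/0.00481 = 79.8.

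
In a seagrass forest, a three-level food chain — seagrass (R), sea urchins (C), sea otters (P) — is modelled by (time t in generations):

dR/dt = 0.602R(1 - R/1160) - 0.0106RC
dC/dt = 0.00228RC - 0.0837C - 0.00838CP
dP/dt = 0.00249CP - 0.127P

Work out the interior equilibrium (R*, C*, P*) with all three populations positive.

From dP/dt = 0: 0.00249C* = 0.127, so C* = 51.
From dR/dt = 0: 0.602(1 - R*/1160) = 0.0106·51, giving R* = 1160·(1 - 0.898) = 118.
From dC/dt = 0: 0.00228·118 - 0.0837 = 0.00838P*, so P* = 0.186/0.00838 = 22.2.

R* ≈ 118, C* ≈ 51, P* ≈ 22.2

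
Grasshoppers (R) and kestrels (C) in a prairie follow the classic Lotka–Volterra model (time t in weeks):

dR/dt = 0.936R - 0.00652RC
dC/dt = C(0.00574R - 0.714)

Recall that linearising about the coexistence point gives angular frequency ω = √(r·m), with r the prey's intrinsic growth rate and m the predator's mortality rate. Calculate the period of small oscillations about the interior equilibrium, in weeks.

T ≈ 7.69 weeks

Here r = 0.936 and m = 0.714, so r·m = 0.668.
ω = √0.668 = 0.817 per week, hence T = 2π/ω ≈ 7.69 weeks.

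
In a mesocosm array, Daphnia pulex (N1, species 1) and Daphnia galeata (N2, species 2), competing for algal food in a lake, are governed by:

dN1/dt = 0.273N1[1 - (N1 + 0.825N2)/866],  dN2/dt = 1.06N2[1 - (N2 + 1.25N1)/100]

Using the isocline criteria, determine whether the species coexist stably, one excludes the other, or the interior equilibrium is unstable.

species 1 excludes species 2

Compare the nullcline intercepts: K1/α12 = 866/0.825 = 1050 > K2 = 100; K2/α21 = 100/1.25 = 80 < K1 = 866.
Since the inequalities point opposite ways, species 1 can invade but species 2 cannot.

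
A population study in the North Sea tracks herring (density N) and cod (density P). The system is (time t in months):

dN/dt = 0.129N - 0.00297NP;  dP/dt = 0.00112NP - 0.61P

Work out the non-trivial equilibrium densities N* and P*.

N* ≈ 545, P* ≈ 43.4

Set dP/dt = 0 with P > 0: 0.00112N - 0.61 = 0, so N* = 0.61/0.00112 = 545.
Set dN/dt = 0 with N > 0: 0.129 - 0.00297P = 0, so P* = 0.129/0.00297 = 43.4.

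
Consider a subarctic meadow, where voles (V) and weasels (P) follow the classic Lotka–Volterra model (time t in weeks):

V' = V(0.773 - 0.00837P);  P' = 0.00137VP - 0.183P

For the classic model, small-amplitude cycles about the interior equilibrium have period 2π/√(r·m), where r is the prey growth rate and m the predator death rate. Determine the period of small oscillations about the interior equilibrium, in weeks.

Here r = 0.773 and m = 0.183, so r·m = 0.141.
ω = √0.141 = 0.376 per week, hence T = 2π/ω ≈ 16.7 weeks.

T ≈ 16.7 weeks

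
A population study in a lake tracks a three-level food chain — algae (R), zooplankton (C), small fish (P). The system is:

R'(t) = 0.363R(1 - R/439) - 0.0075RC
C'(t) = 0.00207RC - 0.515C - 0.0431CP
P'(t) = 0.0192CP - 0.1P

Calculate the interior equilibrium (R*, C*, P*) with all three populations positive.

R* ≈ 392, C* ≈ 5.21, P* ≈ 6.87

From dP/dt = 0: 0.0192C* = 0.1, so C* = 5.21.
From dR/dt = 0: 0.363(1 - R*/439) = 0.0075·5.21, giving R* = 439·(1 - 0.108) = 392.
From dC/dt = 0: 0.00207·392 - 0.515 = 0.0431P*, so P* = 0.296/0.0431 = 6.87.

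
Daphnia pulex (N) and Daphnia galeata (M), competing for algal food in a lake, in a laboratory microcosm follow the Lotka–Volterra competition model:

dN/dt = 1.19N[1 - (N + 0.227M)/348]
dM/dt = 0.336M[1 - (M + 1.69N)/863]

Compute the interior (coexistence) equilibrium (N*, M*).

N* ≈ 247, M* ≈ 446

Setting both brackets to zero gives the nullclines N + 0.227M = 348 and 1.69N + M = 863.
Substituting M = 863 - 1.69N into the first: N(1 - 0.227·1.69) = 348 - 0.227·863.
So N* = 152/0.616 = 247, and then M* = 863 - 1.69·247 = 446.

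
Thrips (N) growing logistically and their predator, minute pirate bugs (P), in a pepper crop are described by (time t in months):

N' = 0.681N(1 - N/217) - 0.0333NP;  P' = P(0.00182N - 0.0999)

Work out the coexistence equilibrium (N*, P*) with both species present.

N* ≈ 54.9, P* ≈ 15.3

From dP/dt = 0 with P > 0: 0.00182N* = 0.0999, so N* = 54.9.
Substitute into dN/dt = 0: 0.681(1 - 54.9/217) = 0.0333P*.
The bracket is 0.747, giving P* = 0.509/0.0333 = 15.3.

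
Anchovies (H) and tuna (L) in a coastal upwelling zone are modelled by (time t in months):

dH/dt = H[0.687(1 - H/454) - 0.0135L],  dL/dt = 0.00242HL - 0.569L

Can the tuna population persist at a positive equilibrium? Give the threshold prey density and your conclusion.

Threshold H = 235; K > 235, so yes, the predator persists.

The predator equation gives dL/dt > 0 only when H > 0.569/0.00242 = 235.
Without the predator, H → K = 454. Since 454 > 235, the predator can invade and persist.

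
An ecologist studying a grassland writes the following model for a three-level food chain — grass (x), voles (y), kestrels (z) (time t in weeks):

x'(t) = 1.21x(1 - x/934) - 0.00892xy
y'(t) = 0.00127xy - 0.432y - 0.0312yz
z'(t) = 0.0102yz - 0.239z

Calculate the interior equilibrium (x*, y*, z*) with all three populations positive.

x* ≈ 773, y* ≈ 23.4, z* ≈ 17.6

From dz/dt = 0: 0.0102y* = 0.239, so y* = 23.4.
From dx/dt = 0: 1.21(1 - x*/934) = 0.00892·23.4, giving x* = 934·(1 - 0.173) = 773.
From dy/dt = 0: 0.00127·773 - 0.432 = 0.0312z*, so z* = 0.549/0.0312 = 17.6.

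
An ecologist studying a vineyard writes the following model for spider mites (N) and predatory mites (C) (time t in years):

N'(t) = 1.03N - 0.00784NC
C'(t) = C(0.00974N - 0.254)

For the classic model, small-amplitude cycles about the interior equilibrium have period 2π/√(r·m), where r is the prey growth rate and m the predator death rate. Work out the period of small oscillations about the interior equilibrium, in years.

T ≈ 12.3 years

Here r = 1.03 and m = 0.254, so r·m = 0.262.
ω = √0.262 = 0.511 per year, hence T = 2π/ω ≈ 12.3 years.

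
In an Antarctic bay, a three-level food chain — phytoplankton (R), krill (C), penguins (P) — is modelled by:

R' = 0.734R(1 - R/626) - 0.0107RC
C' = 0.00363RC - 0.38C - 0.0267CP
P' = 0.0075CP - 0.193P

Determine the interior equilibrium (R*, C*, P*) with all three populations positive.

R* ≈ 391, C* ≈ 25.7, P* ≈ 38.9

From dP/dt = 0: 0.0075C* = 0.193, so C* = 25.7.
From dR/dt = 0: 0.734(1 - R*/626) = 0.0107·25.7, giving R* = 626·(1 - 0.375) = 391.
From dC/dt = 0: 0.00363·391 - 0.38 = 0.0267P*, so P* = 1.04/0.0267 = 38.9.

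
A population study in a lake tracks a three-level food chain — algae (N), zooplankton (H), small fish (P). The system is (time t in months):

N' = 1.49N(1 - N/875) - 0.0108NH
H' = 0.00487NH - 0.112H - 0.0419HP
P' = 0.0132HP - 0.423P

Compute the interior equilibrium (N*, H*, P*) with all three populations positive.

From dP/dt = 0: 0.0132H* = 0.423, so H* = 32.
From dN/dt = 0: 1.49(1 - N*/875) = 0.0108·32, giving N* = 875·(1 - 0.232) = 672.
From dH/dt = 0: 0.00487·672 - 0.112 = 0.0419P*, so P* = 3.16/0.0419 = 75.4.

N* ≈ 672, H* ≈ 32, P* ≈ 75.4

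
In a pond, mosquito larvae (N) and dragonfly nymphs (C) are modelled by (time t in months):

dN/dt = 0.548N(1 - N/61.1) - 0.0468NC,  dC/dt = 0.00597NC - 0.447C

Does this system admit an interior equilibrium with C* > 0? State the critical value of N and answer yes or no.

The predator equation gives dC/dt > 0 only when N > 0.447/0.00597 = 74.9.
Without the predator, N → K = 61.1. Since 61.1 < 74.9, the predator cannot invade.

Threshold N = 74.9; K < 74.9, so no, the predator goes extinct.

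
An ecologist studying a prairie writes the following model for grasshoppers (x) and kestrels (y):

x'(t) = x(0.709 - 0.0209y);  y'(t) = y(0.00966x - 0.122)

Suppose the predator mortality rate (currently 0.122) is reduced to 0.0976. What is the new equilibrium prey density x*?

At the interior fixed point, setting dy/dt = 0 with y > 0 fixes x* = (predator death rate)/(xy coefficient) — independent of the other coefficients.
With the change, x* = 0.0976/0.00966 = 10.1; it falls from 12.6.

x* ≈ 10.1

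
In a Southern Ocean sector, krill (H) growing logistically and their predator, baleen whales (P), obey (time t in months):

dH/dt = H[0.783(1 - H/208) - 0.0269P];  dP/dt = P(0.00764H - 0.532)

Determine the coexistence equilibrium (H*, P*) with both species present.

From dP/dt = 0 with P > 0: 0.00764H* = 0.532, so H* = 69.6.
Substitute into dH/dt = 0: 0.783(1 - 69.6/208) = 0.0269P*.
The bracket is 0.665, giving P* = 0.521/0.0269 = 19.4.

H* ≈ 69.6, P* ≈ 19.4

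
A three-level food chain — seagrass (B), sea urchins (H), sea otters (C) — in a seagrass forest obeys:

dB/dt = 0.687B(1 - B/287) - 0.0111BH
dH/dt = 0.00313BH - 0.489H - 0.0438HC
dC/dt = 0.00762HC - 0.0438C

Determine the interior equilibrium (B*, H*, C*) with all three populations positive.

From dC/dt = 0: 0.00762H* = 0.0438, so H* = 5.75.
From dB/dt = 0: 0.687(1 - B*/287) = 0.0111·5.75, giving B* = 287·(1 - 0.0929) = 260.
From dH/dt = 0: 0.00313·260 - 0.489 = 0.0438C*, so C* = 0.326/0.0438 = 7.44.

B* ≈ 260, H* ≈ 5.75, C* ≈ 7.44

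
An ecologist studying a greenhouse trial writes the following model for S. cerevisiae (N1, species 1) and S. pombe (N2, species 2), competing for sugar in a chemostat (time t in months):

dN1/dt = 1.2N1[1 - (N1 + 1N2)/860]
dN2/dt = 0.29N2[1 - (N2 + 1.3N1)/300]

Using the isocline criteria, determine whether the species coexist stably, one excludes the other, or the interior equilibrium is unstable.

species 1 excludes species 2

Compare the nullcline intercepts: K1/α12 = 860/1 = 860 > K2 = 300; K2/α21 = 300/1.3 = 231 < K1 = 860.
Since the inequalities point opposite ways, species 1 can invade but species 2 cannot.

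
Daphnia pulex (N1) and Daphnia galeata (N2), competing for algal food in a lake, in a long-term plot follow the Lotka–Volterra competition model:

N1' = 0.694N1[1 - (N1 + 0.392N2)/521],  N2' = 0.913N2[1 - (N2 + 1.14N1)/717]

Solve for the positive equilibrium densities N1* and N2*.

Setting both brackets to zero gives the nullclines N1 + 0.392N2 = 521 and 1.14N1 + N2 = 717.
Substituting N2 = 717 - 1.14N1 into the first: N1(1 - 0.392·1.14) = 521 - 0.392·717.
So N1* = 240/0.553 = 434, and then N2* = 717 - 1.14·434 = 222.

N1* ≈ 434, N2* ≈ 222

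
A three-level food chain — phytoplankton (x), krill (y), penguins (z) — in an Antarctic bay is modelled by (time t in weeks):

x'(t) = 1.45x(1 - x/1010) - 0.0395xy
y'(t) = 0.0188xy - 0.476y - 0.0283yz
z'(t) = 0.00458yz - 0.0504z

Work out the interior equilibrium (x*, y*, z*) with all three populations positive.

x* ≈ 707, y* ≈ 11, z* ≈ 453

From dz/dt = 0: 0.00458y* = 0.0504, so y* = 11.
From dx/dt = 0: 1.45(1 - x*/1010) = 0.0395·11, giving x* = 1010·(1 - 0.3) = 707.
From dy/dt = 0: 0.0188·707 - 0.476 = 0.0283z*, so z* = 12.8/0.0283 = 453.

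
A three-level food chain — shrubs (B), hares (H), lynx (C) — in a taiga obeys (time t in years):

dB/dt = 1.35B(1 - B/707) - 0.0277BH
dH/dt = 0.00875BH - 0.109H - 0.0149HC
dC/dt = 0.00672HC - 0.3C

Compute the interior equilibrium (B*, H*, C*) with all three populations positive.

From dC/dt = 0: 0.00672H* = 0.3, so H* = 44.6.
From dB/dt = 0: 1.35(1 - B*/707) = 0.0277·44.6, giving B* = 707·(1 - 0.916) = 59.4.
From dH/dt = 0: 0.00875·59.4 - 0.109 = 0.0149C*, so C* = 0.411/0.0149 = 27.6.

B* ≈ 59.4, H* ≈ 44.6, C* ≈ 27.6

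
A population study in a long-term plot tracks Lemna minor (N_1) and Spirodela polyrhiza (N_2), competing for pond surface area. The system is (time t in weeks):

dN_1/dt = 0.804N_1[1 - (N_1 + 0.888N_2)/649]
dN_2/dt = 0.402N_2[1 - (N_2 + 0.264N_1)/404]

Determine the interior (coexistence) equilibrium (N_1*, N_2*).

Setting both brackets to zero gives the nullclines N_1 + 0.888N_2 = 649 and 0.264N_1 + N_2 = 404.
Substituting N_2 = 404 - 0.264N_1 into the first: N_1(1 - 0.888·0.264) = 649 - 0.888·404.
So N_1* = 290/0.766 = 379, and then N_2* = 404 - 0.264·379 = 304.

N_1* ≈ 379, N_2* ≈ 304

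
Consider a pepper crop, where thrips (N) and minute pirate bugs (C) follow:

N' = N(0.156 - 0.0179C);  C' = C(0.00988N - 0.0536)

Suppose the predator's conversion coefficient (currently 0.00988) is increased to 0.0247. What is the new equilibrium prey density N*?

At the interior fixed point, setting dC/dt = 0 with C > 0 fixes N* = (predator death rate)/(NC coefficient) — independent of the other coefficients.
With the change, N* = 0.0536/0.0247 = 2.17; it falls from 5.43.

N* ≈ 2.17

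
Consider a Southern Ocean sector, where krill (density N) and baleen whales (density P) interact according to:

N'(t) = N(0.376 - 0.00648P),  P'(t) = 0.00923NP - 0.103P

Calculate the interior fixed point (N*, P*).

Set dP/dt = 0 with P > 0: 0.00923N - 0.103 = 0, so N* = 0.103/0.00923 = 11.2.
Set dN/dt = 0 with N > 0: 0.376 - 0.00648P = 0, so P* = 0.376/0.00648 = 58.

N* ≈ 11.2, P* ≈ 58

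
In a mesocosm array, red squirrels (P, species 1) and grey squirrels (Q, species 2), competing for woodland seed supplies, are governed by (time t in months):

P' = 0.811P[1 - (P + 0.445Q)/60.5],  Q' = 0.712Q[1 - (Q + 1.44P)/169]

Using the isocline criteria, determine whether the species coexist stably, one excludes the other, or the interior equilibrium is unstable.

Compare the nullcline intercepts: K1/α12 = 60.5/0.445 = 136 < K2 = 169; K2/α21 = 169/1.44 = 117 > K1 = 60.5.
Since the inequalities point opposite ways, species 2 can invade but species 1 cannot.

species 2 excludes species 1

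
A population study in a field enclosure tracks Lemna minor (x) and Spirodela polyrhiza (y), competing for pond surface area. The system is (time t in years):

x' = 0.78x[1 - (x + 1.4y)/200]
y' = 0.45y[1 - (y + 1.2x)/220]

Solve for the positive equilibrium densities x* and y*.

x* ≈ 159, y* ≈ 29.4

Setting both brackets to zero gives the nullclines x + 1.4y = 200 and 1.2x + y = 220.
Substituting y = 220 - 1.2x into the first: x(1 - 1.4·1.2) = 200 - 1.4·220.
So x* = -108/-0.68 = 159, and then y* = 220 - 1.2·159 = 29.4.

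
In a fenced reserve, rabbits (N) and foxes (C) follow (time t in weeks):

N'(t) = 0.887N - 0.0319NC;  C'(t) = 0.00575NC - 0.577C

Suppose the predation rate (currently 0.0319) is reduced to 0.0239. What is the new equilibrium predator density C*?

At the interior fixed point, setting dN/dt = 0 with N > 0 fixes C* = (prey growth rate)/(NC coefficient) — independent of the other coefficients.
With the change, C* = 0.887/0.0239 = 37.1; it rises from 27.8.

C* ≈ 37.1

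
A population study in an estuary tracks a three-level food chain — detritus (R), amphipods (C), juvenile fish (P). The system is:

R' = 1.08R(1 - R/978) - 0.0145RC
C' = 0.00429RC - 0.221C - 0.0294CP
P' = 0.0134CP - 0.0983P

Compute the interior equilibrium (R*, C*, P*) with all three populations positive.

From dP/dt = 0: 0.0134C* = 0.0983, so C* = 7.34.
From dR/dt = 0: 1.08(1 - R*/978) = 0.0145·7.34, giving R* = 978·(1 - 0.0985) = 882.
From dC/dt = 0: 0.00429·882 - 0.221 = 0.0294P*, so P* = 3.56/0.0294 = 121.

R* ≈ 882, C* ≈ 7.34, P* ≈ 121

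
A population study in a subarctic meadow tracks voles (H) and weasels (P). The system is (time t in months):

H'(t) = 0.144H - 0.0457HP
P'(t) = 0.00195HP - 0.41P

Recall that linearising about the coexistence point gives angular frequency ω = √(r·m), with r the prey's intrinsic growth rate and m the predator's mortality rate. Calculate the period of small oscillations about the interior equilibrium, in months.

T ≈ 25.9 months

Here r = 0.144 and m = 0.41, so r·m = 0.059.
ω = √0.059 = 0.243 per month, hence T = 2π/ω ≈ 25.9 months.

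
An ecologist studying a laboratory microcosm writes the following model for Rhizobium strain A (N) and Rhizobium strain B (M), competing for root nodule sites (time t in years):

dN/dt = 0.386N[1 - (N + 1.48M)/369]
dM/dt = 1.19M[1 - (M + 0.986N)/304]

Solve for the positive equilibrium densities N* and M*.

Setting both brackets to zero gives the nullclines N + 1.48M = 369 and 0.986N + M = 304.
Substituting M = 304 - 0.986N into the first: N(1 - 1.48·0.986) = 369 - 1.48·304.
So N* = -80.9/-0.459 = 176, and then M* = 304 - 0.986·176 = 130.

N* ≈ 176, M* ≈ 130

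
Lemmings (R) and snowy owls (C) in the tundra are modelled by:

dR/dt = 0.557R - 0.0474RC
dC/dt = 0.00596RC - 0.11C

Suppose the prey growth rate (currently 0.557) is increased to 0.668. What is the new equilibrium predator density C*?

C* ≈ 14.1

At the interior fixed point, setting dR/dt = 0 with R > 0 fixes C* = (prey growth rate)/(RC coefficient) — independent of the other coefficients.
With the change, C* = 0.668/0.0474 = 14.1; it rises from 11.8.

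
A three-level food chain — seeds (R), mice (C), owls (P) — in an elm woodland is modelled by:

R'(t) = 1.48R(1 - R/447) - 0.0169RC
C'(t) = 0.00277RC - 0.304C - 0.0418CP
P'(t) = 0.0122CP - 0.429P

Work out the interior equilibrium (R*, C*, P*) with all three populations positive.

From dP/dt = 0: 0.0122C* = 0.429, so C* = 35.2.
From dR/dt = 0: 1.48(1 - R*/447) = 0.0169·35.2, giving R* = 447·(1 - 0.402) = 268.
From dC/dt = 0: 0.00277·268 - 0.304 = 0.0418P*, so P* = 0.437/0.0418 = 10.5.

R* ≈ 268, C* ≈ 35.2, P* ≈ 10.5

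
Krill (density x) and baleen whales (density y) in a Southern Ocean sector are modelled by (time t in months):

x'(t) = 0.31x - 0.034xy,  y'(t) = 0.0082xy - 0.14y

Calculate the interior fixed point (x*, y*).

x* ≈ 17.1, y* ≈ 9.12

Set dy/dt = 0 with y > 0: 0.0082x - 0.14 = 0, so x* = 0.14/0.0082 = 17.1.
Set dx/dt = 0 with x > 0: 0.31 - 0.034y = 0, so y* = 0.31/0.034 = 9.12.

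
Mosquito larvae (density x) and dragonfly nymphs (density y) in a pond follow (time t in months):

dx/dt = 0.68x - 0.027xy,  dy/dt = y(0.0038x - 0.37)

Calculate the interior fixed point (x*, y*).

Set dy/dt = 0 with y > 0: 0.0038x - 0.37 = 0, so x* = 0.37/0.0038 = 97.4.
Set dx/dt = 0 with x > 0: 0.68 - 0.027y = 0, so y* = 0.68/0.027 = 25.2.

x* ≈ 97.4, y* ≈ 25.2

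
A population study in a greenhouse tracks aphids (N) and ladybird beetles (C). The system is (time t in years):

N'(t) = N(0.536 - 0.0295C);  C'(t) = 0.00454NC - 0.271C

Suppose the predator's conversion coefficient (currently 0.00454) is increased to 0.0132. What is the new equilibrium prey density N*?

N* ≈ 20.5

At the interior fixed point, setting dC/dt = 0 with C > 0 fixes N* = (predator death rate)/(NC coefficient) — independent of the other coefficients.
With the change, N* = 0.271/0.0132 = 20.5; it falls from 59.7.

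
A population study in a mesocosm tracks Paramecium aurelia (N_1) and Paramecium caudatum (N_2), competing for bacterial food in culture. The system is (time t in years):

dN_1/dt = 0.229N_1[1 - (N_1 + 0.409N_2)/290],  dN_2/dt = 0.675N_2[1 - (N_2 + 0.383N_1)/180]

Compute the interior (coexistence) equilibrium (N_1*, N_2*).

N_1* ≈ 257, N_2* ≈ 81.7

Setting both brackets to zero gives the nullclines N_1 + 0.409N_2 = 290 and 0.383N_1 + N_2 = 180.
Substituting N_2 = 180 - 0.383N_1 into the first: N_1(1 - 0.409·0.383) = 290 - 0.409·180.
So N_1* = 216/0.843 = 257, and then N_2* = 180 - 0.383·257 = 81.7.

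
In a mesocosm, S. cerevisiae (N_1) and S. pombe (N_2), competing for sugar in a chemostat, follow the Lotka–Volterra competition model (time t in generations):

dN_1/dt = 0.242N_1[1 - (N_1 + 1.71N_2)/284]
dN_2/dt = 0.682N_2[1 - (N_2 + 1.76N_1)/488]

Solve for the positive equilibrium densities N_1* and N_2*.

N_1* ≈ 274, N_2* ≈ 5.89

Setting both brackets to zero gives the nullclines N_1 + 1.71N_2 = 284 and 1.76N_1 + N_2 = 488.
Substituting N_2 = 488 - 1.76N_1 into the first: N_1(1 - 1.71·1.76) = 284 - 1.71·488.
So N_1* = -550/-2.01 = 274, and then N_2* = 488 - 1.76·274 = 5.89.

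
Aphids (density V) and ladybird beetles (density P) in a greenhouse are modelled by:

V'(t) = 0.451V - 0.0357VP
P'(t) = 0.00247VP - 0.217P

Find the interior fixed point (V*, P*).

Set dP/dt = 0 with P > 0: 0.00247V - 0.217 = 0, so V* = 0.217/0.00247 = 87.9.
Set dV/dt = 0 with V > 0: 0.451 - 0.0357P = 0, so P* = 0.451/0.0357 = 12.6.

V* ≈ 87.9, P* ≈ 12.6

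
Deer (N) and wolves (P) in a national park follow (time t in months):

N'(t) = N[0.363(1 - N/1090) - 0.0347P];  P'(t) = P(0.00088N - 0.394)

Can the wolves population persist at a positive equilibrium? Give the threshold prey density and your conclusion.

Threshold N = 448; K > 448, so yes, the predator persists.

The predator equation gives dP/dt > 0 only when N > 0.394/0.00088 = 448.
Without the predator, N → K = 1090. Since 1090 > 448, the predator can invade and persist.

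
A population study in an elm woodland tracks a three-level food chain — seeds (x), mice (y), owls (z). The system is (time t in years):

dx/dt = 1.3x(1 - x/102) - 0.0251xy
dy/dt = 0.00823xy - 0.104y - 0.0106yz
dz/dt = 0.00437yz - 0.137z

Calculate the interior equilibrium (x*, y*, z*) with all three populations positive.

x* ≈ 40.3, y* ≈ 31.4, z* ≈ 21.4

From dz/dt = 0: 0.00437y* = 0.137, so y* = 31.4.
From dx/dt = 0: 1.3(1 - x*/102) = 0.0251·31.4, giving x* = 102·(1 - 0.605) = 40.3.
From dy/dt = 0: 0.00823·40.3 - 0.104 = 0.0106z*, so z* = 0.227/0.0106 = 21.4.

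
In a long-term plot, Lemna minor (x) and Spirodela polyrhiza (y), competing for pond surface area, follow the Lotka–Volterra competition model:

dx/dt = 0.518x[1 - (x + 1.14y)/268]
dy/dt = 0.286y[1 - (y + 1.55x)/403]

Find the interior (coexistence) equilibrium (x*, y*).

Setting both brackets to zero gives the nullclines x + 1.14y = 268 and 1.55x + y = 403.
Substituting y = 403 - 1.55x into the first: x(1 - 1.14·1.55) = 268 - 1.14·403.
So x* = -191/-0.767 = 250, and then y* = 403 - 1.55·250 = 16.2.

x* ≈ 250, y* ≈ 16.2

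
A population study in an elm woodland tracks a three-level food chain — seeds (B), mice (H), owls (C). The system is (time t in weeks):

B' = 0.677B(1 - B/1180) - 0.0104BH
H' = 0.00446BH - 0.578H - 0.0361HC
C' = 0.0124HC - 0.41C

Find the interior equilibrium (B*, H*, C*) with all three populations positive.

From dC/dt = 0: 0.0124H* = 0.41, so H* = 33.1.
From dB/dt = 0: 0.677(1 - B*/1180) = 0.0104·33.1, giving B* = 1180·(1 - 0.508) = 581.
From dH/dt = 0: 0.00446·581 - 0.578 = 0.0361C*, so C* = 2.01/0.0361 = 55.7.

B* ≈ 581, H* ≈ 33.1, C* ≈ 55.7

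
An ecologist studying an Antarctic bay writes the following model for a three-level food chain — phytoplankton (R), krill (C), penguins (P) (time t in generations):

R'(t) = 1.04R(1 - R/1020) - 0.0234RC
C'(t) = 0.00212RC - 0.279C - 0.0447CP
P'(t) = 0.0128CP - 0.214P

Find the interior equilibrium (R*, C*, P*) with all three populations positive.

From dP/dt = 0: 0.0128C* = 0.214, so C* = 16.7.
From dR/dt = 0: 1.04(1 - R*/1020) = 0.0234·16.7, giving R* = 1020·(1 - 0.376) = 636.
From dC/dt = 0: 0.00212·636 - 0.279 = 0.0447P*, so P* = 1.07/0.0447 = 23.9.

R* ≈ 636, C* ≈ 16.7, P* ≈ 23.9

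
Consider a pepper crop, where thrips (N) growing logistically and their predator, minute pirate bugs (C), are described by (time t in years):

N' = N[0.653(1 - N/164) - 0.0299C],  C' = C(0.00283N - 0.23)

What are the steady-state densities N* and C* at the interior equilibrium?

From dC/dt = 0 with C > 0: 0.00283N* = 0.23, so N* = 81.3.
Substitute into dN/dt = 0: 0.653(1 - 81.3/164) = 0.0299C*.
The bracket is 0.504, giving C* = 0.329/0.0299 = 11.

N* ≈ 81.3, C* ≈ 11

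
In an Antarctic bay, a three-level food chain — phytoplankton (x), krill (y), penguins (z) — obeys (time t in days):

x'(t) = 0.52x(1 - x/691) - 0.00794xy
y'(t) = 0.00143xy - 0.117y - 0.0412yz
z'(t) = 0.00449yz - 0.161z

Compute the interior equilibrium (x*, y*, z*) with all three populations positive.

x* ≈ 313, y* ≈ 35.9, z* ≈ 8.01

From dz/dt = 0: 0.00449y* = 0.161, so y* = 35.9.
From dx/dt = 0: 0.52(1 - x*/691) = 0.00794·35.9, giving x* = 691·(1 - 0.548) = 313.
From dy/dt = 0: 0.00143·313 - 0.117 = 0.0412z*, so z* = 0.33/0.0412 = 8.01.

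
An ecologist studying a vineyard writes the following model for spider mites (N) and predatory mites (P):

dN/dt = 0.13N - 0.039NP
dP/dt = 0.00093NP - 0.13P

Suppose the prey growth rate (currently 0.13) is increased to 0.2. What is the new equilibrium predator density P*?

At the interior fixed point, setting dN/dt = 0 with N > 0 fixes P* = (prey growth rate)/(NP coefficient) — independent of the other coefficients.
With the change, P* = 0.2/0.039 = 5.13; it rises from 3.33.

P* ≈ 5.13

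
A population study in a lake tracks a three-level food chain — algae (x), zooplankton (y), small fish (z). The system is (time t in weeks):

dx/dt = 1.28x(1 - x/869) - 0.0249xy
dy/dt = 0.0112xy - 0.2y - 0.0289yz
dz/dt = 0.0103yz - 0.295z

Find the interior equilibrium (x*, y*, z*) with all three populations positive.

x* ≈ 385, y* ≈ 28.6, z* ≈ 142

From dz/dt = 0: 0.0103y* = 0.295, so y* = 28.6.
From dx/dt = 0: 1.28(1 - x*/869) = 0.0249·28.6, giving x* = 869·(1 - 0.557) = 385.
From dy/dt = 0: 0.0112·385 - 0.2 = 0.0289z*, so z* = 4.11/0.0289 = 142.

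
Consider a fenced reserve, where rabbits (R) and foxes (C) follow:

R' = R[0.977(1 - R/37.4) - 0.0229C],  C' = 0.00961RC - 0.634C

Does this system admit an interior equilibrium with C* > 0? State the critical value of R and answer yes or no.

Threshold R = 66; K < 66, so no, the predator goes extinct.

The predator equation gives dC/dt > 0 only when R > 0.634/0.00961 = 66.
Without the predator, R → K = 37.4. Since 37.4 < 66, the predator cannot invade.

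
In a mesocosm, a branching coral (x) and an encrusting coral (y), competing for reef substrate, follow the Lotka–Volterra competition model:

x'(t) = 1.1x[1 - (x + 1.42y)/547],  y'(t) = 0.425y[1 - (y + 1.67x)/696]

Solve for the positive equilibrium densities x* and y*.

x* ≈ 322, y* ≈ 159

Setting both brackets to zero gives the nullclines x + 1.42y = 547 and 1.67x + y = 696.
Substituting y = 696 - 1.67x into the first: x(1 - 1.42·1.67) = 547 - 1.42·696.
So x* = -441/-1.37 = 322, and then y* = 696 - 1.67·322 = 159.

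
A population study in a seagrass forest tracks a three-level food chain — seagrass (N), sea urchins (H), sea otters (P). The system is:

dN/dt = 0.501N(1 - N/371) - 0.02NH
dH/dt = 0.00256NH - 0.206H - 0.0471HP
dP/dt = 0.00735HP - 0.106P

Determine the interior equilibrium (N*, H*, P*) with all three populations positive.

From dP/dt = 0: 0.00735H* = 0.106, so H* = 14.4.
From dN/dt = 0: 0.501(1 - N*/371) = 0.02·14.4, giving N* = 371·(1 - 0.576) = 157.
From dH/dt = 0: 0.00256·157 - 0.206 = 0.0471P*, so P* = 0.197/0.0471 = 4.18.

N* ≈ 157, H* ≈ 14.4, P* ≈ 4.18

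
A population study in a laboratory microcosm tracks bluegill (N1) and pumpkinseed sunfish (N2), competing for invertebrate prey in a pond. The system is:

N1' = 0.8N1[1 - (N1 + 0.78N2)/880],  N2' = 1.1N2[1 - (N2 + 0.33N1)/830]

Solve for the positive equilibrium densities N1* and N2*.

Setting both brackets to zero gives the nullclines N1 + 0.78N2 = 880 and 0.33N1 + N2 = 830.
Substituting N2 = 830 - 0.33N1 into the first: N1(1 - 0.78·0.33) = 880 - 0.78·830.
So N1* = 233/0.743 = 313, and then N2* = 830 - 0.33·313 = 727.

N1* ≈ 313, N2* ≈ 727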